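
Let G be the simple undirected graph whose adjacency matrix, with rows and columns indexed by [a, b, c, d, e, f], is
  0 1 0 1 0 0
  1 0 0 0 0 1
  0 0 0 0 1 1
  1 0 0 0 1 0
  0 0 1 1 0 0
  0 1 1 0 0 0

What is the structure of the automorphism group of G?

G is 2-regular and connected on 6 vertices, i.e. the cycle C_6. The automorphisms of the 6-cycle are exactly the symmetries of a regular 6-gon: the dihedral group D_6, |D_6| = 12.

D_6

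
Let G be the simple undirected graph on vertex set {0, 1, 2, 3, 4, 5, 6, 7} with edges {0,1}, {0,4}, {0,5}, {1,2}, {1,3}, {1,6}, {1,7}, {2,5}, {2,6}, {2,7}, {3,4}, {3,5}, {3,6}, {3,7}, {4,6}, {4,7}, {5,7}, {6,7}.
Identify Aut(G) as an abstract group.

The degree sequence is [3, 5, 4, 5, 4, 4, 5, 6]. Checking the degree-preserving permutations of the vertex set shows that none except the identity preserves every edge, so Aut(G) is trivial.

1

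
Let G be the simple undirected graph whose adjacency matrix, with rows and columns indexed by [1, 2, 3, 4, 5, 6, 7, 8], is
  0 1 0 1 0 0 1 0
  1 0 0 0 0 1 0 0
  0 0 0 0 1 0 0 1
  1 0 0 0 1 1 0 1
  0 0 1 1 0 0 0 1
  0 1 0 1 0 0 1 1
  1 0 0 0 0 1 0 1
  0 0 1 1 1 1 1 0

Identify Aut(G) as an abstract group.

Degrees alone do not determine every vertex (e.g. 1 and 5 both have degree 3), but their neighbour-degree multisets differ: N(1) has degrees [2, 3, 4] while N(5) has degrees [2, 4, 5]. Repeating this refinement separates all vertices, so the only automorphism is the identity.

{e}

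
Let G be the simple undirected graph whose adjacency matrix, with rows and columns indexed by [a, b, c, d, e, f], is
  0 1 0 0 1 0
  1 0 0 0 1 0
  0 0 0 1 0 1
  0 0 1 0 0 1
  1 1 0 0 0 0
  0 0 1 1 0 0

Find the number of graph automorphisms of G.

72

G has two connected components, {a, b, e} and {c, d, f}; each is 2-regular, so G = C_3 ⊔ C_3. Aut of a disjoint union of two copies of C_3 is the wreath product D_3 ≀ Z_2, of order 2·6² = 72.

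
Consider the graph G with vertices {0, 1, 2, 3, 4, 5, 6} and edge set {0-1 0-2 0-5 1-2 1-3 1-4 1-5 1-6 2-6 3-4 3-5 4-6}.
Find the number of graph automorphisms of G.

12

Vertex 1 is the unique vertex of degree 6; the remaining 6 vertices each have degree 3 and induce a cycle, so G is the wheel on 7 vertices with hub 1. Every automorphism fixes the hub and acts on the rim 6-cycle, so Aut(G) ≅ Aut(C_6) = D_6 of order 12.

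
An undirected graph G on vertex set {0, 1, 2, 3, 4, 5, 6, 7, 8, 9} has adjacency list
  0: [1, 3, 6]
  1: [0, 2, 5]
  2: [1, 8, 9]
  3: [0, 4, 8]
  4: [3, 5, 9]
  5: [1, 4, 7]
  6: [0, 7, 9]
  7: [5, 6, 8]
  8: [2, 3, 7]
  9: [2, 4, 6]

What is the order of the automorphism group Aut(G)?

G is 3-regular on 10 vertices with no triangles and no 4-cycles (girth 5): this is the Petersen graph. Viewing the Petersen graph as the Kneser graph K(5,2) — vertices are 2-subsets of {1,…,5}, edges join disjoint pairs — its automorphisms are exactly the permutations of the 5-element set, so Aut ≅ S_5 of order 120.

120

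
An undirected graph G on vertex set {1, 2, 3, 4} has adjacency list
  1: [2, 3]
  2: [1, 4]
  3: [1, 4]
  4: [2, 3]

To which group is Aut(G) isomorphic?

D_4

Every vertex has degree 2 and the graph is connected, so G is the 4-cycle C_4. The automorphisms of the 4-cycle are exactly the symmetries of a regular 4-gon: the dihedral group D_4, |D_4| = 8.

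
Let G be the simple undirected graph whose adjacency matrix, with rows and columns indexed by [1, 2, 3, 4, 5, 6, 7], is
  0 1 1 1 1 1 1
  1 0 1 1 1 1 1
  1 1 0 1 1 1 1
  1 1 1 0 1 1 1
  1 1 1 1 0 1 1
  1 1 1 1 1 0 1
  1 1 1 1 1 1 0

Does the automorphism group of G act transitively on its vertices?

All 7 vertices are pairwise adjacent: G = K_7. Every bijection on the vertex set is an automorphism of K_7; hence Aut(K_7) ≅ S_7, order 5040. Under this action every vertex can be carried to every other, so G is vertex-transitive.

Yes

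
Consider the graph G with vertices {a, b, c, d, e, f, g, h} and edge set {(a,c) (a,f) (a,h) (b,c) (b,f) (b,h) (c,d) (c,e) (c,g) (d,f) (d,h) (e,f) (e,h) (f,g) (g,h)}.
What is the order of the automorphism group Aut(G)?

720

The vertices split by degree into {c, f, h} (degree 5) and {a, b, d, e, g} (degree 3); every edge runs between the two parts, so G is the complete bipartite graph K_{3,5}. The parts have unequal sizes, so no automorphism swaps them; each part is permuted independently, giving S_5 × S_3 of order 5!·3! = 720.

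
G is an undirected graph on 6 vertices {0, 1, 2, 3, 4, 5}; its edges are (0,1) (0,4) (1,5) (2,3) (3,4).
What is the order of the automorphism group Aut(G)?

2

The degree sequence is [2, 2, 1, 2, 2, 1]; the two degree-1 vertices 2 and 5 are the ends of a path, so G = P_6. The only nontrivial automorphism of a path is the end-to-end reflection, so Aut(G) ≅ Z_2.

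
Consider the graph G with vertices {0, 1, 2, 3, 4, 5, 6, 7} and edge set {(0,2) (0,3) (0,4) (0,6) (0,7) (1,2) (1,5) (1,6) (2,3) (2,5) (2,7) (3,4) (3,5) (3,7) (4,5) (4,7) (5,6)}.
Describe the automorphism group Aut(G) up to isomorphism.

the trivial group

The degree sequence is [5, 3, 5, 5, 4, 5, 3, 4]. Checking the degree-preserving permutations of the vertex set shows that none except the identity preserves every edge, so Aut(G) is trivial.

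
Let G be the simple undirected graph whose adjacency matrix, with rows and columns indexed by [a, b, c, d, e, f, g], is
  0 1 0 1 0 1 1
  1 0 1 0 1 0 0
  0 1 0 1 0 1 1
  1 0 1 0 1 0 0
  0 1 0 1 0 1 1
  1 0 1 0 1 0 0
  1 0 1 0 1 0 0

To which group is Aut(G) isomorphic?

The vertices split by degree into {a, c, e} (degree 4) and {b, d, f, g} (degree 3); every edge runs between the two parts, so G is the complete bipartite graph K_{3,4}. Automorphisms preserve the bipartition setwise (since the parts differ in size) and act as S_3 × S_4 within it; |Aut| = 144.

S_3 × S_4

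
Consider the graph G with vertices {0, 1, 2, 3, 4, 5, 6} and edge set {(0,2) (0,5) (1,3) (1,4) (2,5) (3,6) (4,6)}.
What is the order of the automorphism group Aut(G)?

G has two connected components, {1, 3, 4, 6} and {0, 2, 5}; each is 2-regular, so G = C_4 ⊔ C_3. No automorphism exchanges components of different sizes, hence Aut(G) is the direct product D_4 × D_3, order 48.

48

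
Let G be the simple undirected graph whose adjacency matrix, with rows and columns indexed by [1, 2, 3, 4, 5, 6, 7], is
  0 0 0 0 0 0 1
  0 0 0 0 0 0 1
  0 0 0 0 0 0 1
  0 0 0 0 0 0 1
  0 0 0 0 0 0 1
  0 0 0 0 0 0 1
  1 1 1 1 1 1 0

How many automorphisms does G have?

Vertex 7 has degree 6 and every other vertex has degree 1, so G is the star K_{1,6} with centre 7. Any automorphism fixes the centre and permutes the 6 leaves freely, so Aut(G) ≅ S_6 of order 6! = 720.

720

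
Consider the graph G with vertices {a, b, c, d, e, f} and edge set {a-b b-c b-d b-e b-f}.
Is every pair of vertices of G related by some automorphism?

No

Vertex b is the only vertex of degree 5, so every automorphism fixes it; G is not vertex-transitive.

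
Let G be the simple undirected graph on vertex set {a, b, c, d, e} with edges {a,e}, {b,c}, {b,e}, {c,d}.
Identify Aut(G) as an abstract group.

the cyclic group of order 2

The degree sequence is [1, 2, 2, 1, 2]; the two degree-1 vertices a and d are the ends of a path, so G = P_5. A path has exactly one nontrivial symmetry — reversal — giving Aut(G) of order 2.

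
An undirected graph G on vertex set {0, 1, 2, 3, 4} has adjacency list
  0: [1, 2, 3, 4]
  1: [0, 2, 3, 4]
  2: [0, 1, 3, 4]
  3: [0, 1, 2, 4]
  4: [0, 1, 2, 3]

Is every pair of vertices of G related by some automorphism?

Yes

All 5 vertices are pairwise adjacent: G = K_5. Any permutation of the 5 vertices preserves K_5, so Aut(K_5) = S_5 of order 5! = 120. Under this action every vertex can be carried to every other, so G is vertex-transitive.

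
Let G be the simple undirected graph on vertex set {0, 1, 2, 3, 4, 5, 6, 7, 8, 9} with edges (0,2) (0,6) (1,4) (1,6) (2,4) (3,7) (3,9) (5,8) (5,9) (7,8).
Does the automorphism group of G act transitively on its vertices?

G has two connected components, {0, 1, 2, 4, 6} and {3, 5, 7, 8, 9}; each is 2-regular, so G = C_5 ⊔ C_5. With two isomorphic components, Aut(G) = Aut(C_5) ≀ S_2 = (D_5 × D_5) ⋊ Z_2: permute each cycle by D_5, then optionally swap the two cycles. Order 2·(2·5)² = 200. Under this action every vertex can be carried to every other, so G is vertex-transitive.

Yes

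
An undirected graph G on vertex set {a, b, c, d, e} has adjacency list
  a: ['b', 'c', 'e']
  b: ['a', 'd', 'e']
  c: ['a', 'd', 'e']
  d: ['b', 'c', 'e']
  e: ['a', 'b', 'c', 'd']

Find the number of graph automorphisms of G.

8

Vertex e is the unique vertex of degree 4; the remaining 4 vertices each have degree 3 and induce a cycle, so G is the wheel on 5 vertices with hub e. With the hub fixed, the remaining symmetry is that of the rim cycle C_4, giving the dihedral group D_4.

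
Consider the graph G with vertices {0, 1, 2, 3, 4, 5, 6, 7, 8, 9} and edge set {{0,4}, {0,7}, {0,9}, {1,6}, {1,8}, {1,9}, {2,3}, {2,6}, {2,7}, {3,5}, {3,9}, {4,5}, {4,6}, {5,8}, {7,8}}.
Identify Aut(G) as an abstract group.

G is 3-regular on 10 vertices with no triangles and no 4-cycles (girth 5): this is the Petersen graph. It is a classical fact that the Petersen graph has automorphism group S_5 (order 120), arising from its description as the Kneser graph K(5,2).

S_5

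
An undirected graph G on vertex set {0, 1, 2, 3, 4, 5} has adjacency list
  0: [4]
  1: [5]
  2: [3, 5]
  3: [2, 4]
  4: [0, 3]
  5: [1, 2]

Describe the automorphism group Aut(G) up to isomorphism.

the cyclic group of order 2

The degree sequence is [1, 1, 2, 2, 2, 2]; the two degree-1 vertices 0 and 1 are the ends of a path, so G = P_6. The only nontrivial automorphism of a path is the end-to-end reflection, so Aut(G) ≅ Z_2.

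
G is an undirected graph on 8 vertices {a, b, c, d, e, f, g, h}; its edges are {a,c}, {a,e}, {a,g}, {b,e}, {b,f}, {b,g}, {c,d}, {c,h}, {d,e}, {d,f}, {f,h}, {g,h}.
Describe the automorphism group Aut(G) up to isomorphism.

G is 3-regular and bipartite on 2^3 = 8 vertices with girth 4; it is the hypercube graph Q_3. Aut(Q_3) consists of the signed permutations of the 3 coordinate axes: 3! permutations times 2^3 sign flips, so |Aut| = 2^3·3! = 48.

Z_2^3 ⋊ S_3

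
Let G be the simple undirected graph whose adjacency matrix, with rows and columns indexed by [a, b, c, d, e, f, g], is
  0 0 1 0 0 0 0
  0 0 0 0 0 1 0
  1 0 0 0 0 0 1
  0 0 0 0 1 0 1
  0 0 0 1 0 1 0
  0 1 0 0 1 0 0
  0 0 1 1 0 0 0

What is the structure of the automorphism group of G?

C_2

The degree sequence is [1, 1, 2, 2, 2, 2, 2]; the two degree-1 vertices a and b are the ends of a path, so G = P_7. A path has exactly one nontrivial symmetry — reversal — giving Aut(G) of order 2.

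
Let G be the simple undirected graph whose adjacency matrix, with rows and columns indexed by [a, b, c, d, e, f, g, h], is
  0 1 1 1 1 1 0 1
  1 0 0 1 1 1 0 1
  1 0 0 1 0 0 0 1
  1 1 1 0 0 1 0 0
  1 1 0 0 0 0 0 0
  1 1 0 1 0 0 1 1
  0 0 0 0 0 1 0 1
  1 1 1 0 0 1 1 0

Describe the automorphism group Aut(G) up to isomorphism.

the trivial group

The degree sequence is [6, 5, 3, 4, 2, 5, 2, 5]. Checking the degree-preserving permutations of the vertex set shows that none except the identity preserves every edge, so Aut(G) is trivial.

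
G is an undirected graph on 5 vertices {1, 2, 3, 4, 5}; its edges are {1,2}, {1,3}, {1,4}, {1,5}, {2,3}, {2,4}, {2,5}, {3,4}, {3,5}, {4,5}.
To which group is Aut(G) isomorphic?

Every vertex has degree 4, so G is the complete graph K_5. Any permutation of the 5 vertices preserves K_5, so Aut(K_5) = S_5 of order 5! = 120.

the symmetric group on 5 letters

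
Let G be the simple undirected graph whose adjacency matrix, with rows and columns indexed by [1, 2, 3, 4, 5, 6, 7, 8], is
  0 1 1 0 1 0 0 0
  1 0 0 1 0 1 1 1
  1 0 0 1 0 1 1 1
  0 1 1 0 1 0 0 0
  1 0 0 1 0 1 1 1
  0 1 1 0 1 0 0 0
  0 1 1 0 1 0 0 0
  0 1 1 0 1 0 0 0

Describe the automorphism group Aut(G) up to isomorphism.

S_5 × S_3

The vertices split by degree into {2, 3, 5} (degree 5) and {1, 4, 6, 7, 8} (degree 3); every edge runs between the two parts, so G is the complete bipartite graph K_{3,5}. Automorphisms preserve the bipartition setwise (since the parts differ in size) and act as S_5 × S_3 within it; |Aut| = 720.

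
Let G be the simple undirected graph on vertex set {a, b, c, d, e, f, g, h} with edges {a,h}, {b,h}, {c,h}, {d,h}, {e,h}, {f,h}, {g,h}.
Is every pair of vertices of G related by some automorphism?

No

Vertex h is the only vertex of degree 7, so every automorphism fixes it; G is not vertex-transitive.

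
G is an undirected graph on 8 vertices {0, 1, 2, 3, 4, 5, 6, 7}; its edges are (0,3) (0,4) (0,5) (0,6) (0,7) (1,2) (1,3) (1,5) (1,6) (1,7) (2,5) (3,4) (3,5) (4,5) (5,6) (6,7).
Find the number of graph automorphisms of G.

1

The degree sequence is [5, 5, 2, 4, 3, 6, 4, 3]. Checking the degree-preserving permutations of the vertex set shows that none except the identity preserves every edge, so Aut(G) is trivial.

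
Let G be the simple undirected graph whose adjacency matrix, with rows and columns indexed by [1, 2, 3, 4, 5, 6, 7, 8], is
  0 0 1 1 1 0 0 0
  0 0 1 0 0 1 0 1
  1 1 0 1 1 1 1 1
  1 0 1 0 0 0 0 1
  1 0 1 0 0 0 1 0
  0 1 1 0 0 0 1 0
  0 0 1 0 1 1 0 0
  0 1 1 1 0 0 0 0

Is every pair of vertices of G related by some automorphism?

Vertex 3 is the only vertex of degree 7, so every automorphism fixes it; G is not vertex-transitive.

No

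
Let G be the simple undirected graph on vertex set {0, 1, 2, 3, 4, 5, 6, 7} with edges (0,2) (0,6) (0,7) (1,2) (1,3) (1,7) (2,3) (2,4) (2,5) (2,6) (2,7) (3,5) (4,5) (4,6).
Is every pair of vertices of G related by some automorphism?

Vertex 2 is the only vertex of degree 7, so every automorphism fixes it; G is not vertex-transitive.

No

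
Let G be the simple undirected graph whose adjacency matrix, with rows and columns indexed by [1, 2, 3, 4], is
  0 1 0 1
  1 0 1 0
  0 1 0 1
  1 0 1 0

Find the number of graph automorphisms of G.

8

G is 2-regular and bipartite on 2^2 = 4 vertices with girth 4; it is the hypercube graph Q_2. Aut(Q_2) consists of the signed permutations of the 2 coordinate axes: 2! permutations times 2^2 sign flips, so |Aut| = 2^2·2! = 8.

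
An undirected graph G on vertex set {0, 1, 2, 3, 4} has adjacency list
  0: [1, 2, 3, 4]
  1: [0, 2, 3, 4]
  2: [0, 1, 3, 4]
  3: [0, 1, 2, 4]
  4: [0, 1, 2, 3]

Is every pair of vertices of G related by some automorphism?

Every vertex has degree 4, so G is the complete graph K_5. Every bijection on the vertex set is an automorphism of K_5; hence Aut(K_5) ≅ S_5, order 120. This group acts transitively on the 5 vertices.

Yes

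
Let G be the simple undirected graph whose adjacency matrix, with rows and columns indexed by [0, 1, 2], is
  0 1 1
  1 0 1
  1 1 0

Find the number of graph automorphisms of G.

6

Every vertex has degree 2, so G is the complete graph K_3. Any permutation of the 3 vertices preserves K_3, so Aut(K_3) = S_3 of order 3! = 6.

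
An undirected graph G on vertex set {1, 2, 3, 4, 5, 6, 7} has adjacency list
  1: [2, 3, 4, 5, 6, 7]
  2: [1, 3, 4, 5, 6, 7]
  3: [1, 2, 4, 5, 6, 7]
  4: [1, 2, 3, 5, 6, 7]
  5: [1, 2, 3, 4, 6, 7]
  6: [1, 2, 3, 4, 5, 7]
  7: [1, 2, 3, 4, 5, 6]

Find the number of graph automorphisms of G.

Every vertex has degree 6, so G is the complete graph K_7. Any permutation of the 7 vertices preserves K_7, so Aut(K_7) = S_7 of order 7! = 5040.

5040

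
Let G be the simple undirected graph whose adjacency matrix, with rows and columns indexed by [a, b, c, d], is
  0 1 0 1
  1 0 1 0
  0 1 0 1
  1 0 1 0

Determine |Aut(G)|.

8

G is 2-regular and bipartite on 2^2 = 4 vertices with girth 4; it is the hypercube graph Q_2. Aut(Q_2) consists of the signed permutations of the 2 coordinate axes: 2! permutations times 2^2 sign flips, so |Aut| = 2^2·2! = 8.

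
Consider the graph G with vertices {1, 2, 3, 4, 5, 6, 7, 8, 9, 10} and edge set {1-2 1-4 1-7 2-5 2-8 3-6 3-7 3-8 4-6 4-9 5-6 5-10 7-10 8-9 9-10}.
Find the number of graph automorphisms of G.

G is 3-regular on 10 vertices with no triangles and no 4-cycles (girth 5): this is the Petersen graph. It is a classical fact that the Petersen graph has automorphism group S_5 (order 120), arising from its description as the Kneser graph K(5,2).

120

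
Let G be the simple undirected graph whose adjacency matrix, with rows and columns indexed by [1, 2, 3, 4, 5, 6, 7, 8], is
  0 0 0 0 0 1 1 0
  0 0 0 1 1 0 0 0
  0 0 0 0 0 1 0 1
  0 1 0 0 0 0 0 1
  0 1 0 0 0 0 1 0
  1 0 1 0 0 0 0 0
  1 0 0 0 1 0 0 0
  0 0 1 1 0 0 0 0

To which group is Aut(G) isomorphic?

the dihedral group of order 16

G is 2-regular and connected on 8 vertices, i.e. the cycle C_8. C_8 has 8 rotations and 8 reflections, so Aut(C_8) ≅ D_8 of order 16.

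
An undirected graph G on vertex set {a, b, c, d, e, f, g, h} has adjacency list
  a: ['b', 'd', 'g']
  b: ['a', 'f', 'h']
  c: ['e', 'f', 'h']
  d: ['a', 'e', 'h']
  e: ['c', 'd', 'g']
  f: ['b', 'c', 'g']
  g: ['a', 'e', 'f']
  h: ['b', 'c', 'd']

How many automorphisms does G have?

48

G is 3-regular and bipartite on 2^3 = 8 vertices with girth 4; it is the hypercube graph Q_3. Aut(Q_3) consists of the signed permutations of the 3 coordinate axes: 3! permutations times 2^3 sign flips, so |Aut| = 2^3·3! = 48.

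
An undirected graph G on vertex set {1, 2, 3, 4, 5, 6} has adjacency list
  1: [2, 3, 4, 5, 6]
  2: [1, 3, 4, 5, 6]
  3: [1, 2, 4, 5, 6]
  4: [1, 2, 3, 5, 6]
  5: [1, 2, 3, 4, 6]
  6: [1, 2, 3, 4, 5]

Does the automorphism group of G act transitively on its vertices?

Yes

Every vertex has degree 5, so G is the complete graph K_6. Any permutation of the 6 vertices preserves K_6, so Aut(K_6) = S_6 of order 6! = 720. Under this action every vertex can be carried to every other, so G is vertex-transitive.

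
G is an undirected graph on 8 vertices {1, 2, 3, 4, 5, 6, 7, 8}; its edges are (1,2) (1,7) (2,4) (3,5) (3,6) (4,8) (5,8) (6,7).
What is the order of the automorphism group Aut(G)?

G is 2-regular and connected on 8 vertices, i.e. the cycle C_8. The automorphisms of the 8-cycle are exactly the symmetries of a regular 8-gon: the dihedral group D_8, |D_8| = 16.

16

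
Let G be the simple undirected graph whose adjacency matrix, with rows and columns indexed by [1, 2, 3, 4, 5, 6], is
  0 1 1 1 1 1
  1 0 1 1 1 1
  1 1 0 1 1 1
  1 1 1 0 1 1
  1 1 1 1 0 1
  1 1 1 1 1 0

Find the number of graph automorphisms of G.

All 6 vertices are pairwise adjacent: G = K_6. Any permutation of the 6 vertices preserves K_6, so Aut(K_6) = S_6 of order 6! = 720.

720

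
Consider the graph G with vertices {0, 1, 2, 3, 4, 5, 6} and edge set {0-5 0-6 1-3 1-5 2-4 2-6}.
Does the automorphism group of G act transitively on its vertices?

No

Automorphisms preserve degree, but G has vertices of degree 1 and vertices of degree 2; no automorphism maps one to the other, so G is not vertex-transitive.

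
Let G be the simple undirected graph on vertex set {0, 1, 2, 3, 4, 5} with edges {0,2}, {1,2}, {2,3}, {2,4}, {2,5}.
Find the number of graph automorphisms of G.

Vertex 2 has degree 5 and every other vertex has degree 1, so G is the star K_{1,5} with centre 2. Any automorphism fixes the centre and permutes the 5 leaves freely, so Aut(G) ≅ S_5 of order 5! = 120.

120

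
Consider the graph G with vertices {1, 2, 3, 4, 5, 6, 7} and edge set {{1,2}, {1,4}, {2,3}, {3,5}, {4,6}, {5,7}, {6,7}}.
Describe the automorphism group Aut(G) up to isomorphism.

G is 2-regular and connected on 7 vertices, i.e. the cycle C_7. The automorphisms of the 7-cycle are exactly the symmetries of a regular 7-gon: the dihedral group D_7, |D_7| = 14.

the dihedral group of order 14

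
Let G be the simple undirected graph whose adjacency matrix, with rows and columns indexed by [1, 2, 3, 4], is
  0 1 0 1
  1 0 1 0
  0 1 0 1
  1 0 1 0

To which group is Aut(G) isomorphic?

the dihedral group of order 8

G is 2-regular and connected on 4 vertices, i.e. the cycle C_4. C_4 has 4 rotations and 4 reflections, so Aut(C_4) ≅ D_4 of order 8.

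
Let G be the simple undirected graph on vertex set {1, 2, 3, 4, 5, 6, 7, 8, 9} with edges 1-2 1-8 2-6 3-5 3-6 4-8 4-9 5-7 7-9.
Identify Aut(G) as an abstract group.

the dihedral group of order 18

Every vertex has degree 2 and the graph is connected, so G is the 9-cycle C_9. C_9 has 9 rotations and 9 reflections, so Aut(C_9) ≅ D_9 of order 18.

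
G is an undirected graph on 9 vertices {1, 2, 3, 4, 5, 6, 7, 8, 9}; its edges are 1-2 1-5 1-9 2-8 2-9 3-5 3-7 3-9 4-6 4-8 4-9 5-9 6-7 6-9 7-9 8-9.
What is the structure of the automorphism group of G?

Vertex 9 is the unique vertex of degree 8; the remaining 8 vertices each have degree 3 and induce a cycle, so G is the wheel on 9 vertices with hub 9. With the hub fixed, the remaining symmetry is that of the rim cycle C_8, giving the dihedral group D_8.

D_8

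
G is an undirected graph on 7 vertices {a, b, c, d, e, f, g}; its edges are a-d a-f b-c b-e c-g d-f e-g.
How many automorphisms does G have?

48

G has two connected components, {b, c, e, g} and {a, d, f}; each is 2-regular, so G = C_4 ⊔ C_3. The components are non-isomorphic (different sizes), so Aut(G) = Aut(C_4) × Aut(C_3) = D_4 × D_3 of order 8·6 = 48.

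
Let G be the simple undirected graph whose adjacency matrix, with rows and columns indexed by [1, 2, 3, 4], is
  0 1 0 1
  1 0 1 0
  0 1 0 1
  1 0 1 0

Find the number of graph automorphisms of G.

8

Every vertex has degree 2 and the graph is connected, so G is the 4-cycle C_4. C_4 has 4 rotations and 4 reflections, so Aut(C_4) ≅ D_4 of order 8.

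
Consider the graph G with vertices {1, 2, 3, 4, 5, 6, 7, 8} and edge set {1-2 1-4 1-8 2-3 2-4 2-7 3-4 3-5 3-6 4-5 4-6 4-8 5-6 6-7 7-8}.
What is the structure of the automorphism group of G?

The degree sequence is [3, 4, 4, 6, 3, 4, 3, 3]. Checking the degree-preserving permutations of the vertex set shows that none except the identity preserves every edge, so Aut(G) is trivial.

the trivial group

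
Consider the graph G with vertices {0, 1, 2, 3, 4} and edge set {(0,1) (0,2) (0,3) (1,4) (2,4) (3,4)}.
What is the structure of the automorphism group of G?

The vertices split by degree into {0, 4} (degree 3) and {1, 2, 3} (degree 2); every edge runs between the two parts, so G is the complete bipartite graph K_{2,3}. The parts have unequal sizes, so no automorphism swaps them; each part is permuted independently, giving S_2 × S_3 of order 2!·3! = 12.

S_2 × S_3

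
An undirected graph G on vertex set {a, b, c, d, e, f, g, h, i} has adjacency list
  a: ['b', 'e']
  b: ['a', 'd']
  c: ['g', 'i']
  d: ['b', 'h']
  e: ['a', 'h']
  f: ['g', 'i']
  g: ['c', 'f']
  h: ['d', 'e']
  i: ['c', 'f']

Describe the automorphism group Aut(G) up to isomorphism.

D_4 × D_5

G has two connected components, {a, b, d, e, h} and {c, f, g, i}; each is 2-regular, so G = C_5 ⊔ C_4. The components are non-isomorphic (different sizes), so Aut(G) = Aut(C_4) × Aut(C_5) = D_4 × D_5 of order 8·10 = 80.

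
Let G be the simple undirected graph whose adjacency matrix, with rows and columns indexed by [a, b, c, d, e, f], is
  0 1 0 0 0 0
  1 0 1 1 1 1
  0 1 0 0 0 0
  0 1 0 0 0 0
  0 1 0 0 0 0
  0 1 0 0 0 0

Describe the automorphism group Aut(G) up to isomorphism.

Vertex b has degree 5 and every other vertex has degree 1, so G is the star K_{1,5} with centre b. Any automorphism fixes the centre and permutes the 5 leaves freely, so Aut(G) ≅ S_5 of order 5! = 120.

the symmetric group on 5 letters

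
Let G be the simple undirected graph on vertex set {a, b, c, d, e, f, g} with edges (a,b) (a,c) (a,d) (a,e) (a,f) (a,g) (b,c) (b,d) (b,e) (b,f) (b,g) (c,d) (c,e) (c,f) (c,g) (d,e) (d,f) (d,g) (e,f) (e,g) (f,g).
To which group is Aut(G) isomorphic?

Every vertex has degree 6, so G is the complete graph K_7. Any permutation of the 7 vertices preserves K_7, so Aut(K_7) = S_7 of order 7! = 5040.

the symmetric group on 7 letters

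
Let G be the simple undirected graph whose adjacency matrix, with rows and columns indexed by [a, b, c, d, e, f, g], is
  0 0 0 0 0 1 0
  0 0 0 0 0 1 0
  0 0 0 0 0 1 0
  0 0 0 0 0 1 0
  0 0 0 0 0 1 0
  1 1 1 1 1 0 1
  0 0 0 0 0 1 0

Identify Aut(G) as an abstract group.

S_6

Vertex f has degree 6 and every other vertex has degree 1, so G is the star K_{1,6} with centre f. The 6 leaves are pairwise interchangeable while the centre is fixed, giving Aut(G) = S_6.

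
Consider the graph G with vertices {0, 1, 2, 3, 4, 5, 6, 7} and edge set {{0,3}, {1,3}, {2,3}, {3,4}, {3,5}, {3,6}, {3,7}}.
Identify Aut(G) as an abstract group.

the symmetric group on 7 letters

Vertex 3 has degree 7 and every other vertex has degree 1, so G is the star K_{1,7} with centre 3. Any automorphism fixes the centre and permutes the 7 leaves freely, so Aut(G) ≅ S_7 of order 7! = 5040.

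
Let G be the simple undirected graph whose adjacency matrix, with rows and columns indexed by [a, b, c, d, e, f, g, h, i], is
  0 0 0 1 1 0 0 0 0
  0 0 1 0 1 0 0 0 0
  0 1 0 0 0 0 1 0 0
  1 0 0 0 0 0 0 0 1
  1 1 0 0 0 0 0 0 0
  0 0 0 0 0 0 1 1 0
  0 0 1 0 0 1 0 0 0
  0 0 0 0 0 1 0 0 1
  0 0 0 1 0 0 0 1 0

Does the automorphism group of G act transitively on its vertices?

G is 2-regular and connected on 9 vertices, i.e. the cycle C_9. C_9 has 9 rotations and 9 reflections, so Aut(C_9) ≅ D_9 of order 18. Under this action every vertex can be carried to every other, so G is vertex-transitive.

Yes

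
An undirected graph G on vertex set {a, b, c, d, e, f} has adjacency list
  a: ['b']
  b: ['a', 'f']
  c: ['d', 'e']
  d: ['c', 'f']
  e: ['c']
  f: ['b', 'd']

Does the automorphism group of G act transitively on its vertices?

No

Automorphisms preserve degree, but G has vertices of degree 1 and vertices of degree 2; no automorphism maps one to the other, so G is not vertex-transitive.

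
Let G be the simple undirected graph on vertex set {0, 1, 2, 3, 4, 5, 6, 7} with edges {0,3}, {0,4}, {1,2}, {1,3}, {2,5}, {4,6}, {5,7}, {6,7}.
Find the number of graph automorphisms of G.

16

Every vertex has degree 2 and the graph is connected, so G is the 8-cycle C_8. C_8 has 8 rotations and 8 reflections, so Aut(C_8) ≅ D_8 of order 16.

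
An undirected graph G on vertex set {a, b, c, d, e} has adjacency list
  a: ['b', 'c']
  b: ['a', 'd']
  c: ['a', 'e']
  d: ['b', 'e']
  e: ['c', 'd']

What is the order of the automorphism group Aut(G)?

G is 2-regular and connected on 5 vertices, i.e. the cycle C_5. The automorphisms of the 5-cycle are exactly the symmetries of a regular 5-gon: the dihedral group D_5, |D_5| = 10.

10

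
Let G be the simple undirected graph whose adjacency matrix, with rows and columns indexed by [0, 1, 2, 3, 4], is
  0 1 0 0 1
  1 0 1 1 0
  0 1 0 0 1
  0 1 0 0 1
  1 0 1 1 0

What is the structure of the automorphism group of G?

The vertices split by degree into {1, 4} (degree 3) and {0, 2, 3} (degree 2); every edge runs between the two parts, so G is the complete bipartite graph K_{2,3}. The parts have unequal sizes, so no automorphism swaps them; each part is permuted independently, giving S_3 × S_2 of order 3!·2! = 12.

S_3 × S_2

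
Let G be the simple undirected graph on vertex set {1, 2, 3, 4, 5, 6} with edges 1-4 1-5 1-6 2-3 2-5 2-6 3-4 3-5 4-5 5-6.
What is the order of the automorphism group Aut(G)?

10

Vertex 5 is the unique vertex of degree 5; the remaining 5 vertices each have degree 3 and induce a cycle, so G is the wheel on 6 vertices with hub 5. Every automorphism fixes the hub and acts on the rim 5-cycle, so Aut(G) ≅ Aut(C_5) = D_5 of order 10.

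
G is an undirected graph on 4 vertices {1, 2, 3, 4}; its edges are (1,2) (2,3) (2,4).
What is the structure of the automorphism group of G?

Vertex 2 has degree 3 and every other vertex has degree 1, so G is the star K_{1,3} with centre 2. Any automorphism fixes the centre and permutes the 3 leaves freely, so Aut(G) ≅ S_3 of order 3! = 6.

the symmetric group on 3 letters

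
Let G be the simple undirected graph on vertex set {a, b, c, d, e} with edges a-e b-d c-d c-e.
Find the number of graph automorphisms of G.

2

The degree sequence is [1, 1, 2, 2, 2]; the two degree-1 vertices a and b are the ends of a path, so G = P_5. A path has exactly one nontrivial symmetry — reversal — giving Aut(G) of order 2.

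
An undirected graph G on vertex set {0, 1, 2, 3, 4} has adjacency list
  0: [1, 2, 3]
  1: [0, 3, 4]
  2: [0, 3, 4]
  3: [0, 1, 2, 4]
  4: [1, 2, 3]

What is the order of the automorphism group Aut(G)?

Vertex 3 is the unique vertex of degree 4; the remaining 4 vertices each have degree 3 and induce a cycle, so G is the wheel on 5 vertices with hub 3. Every automorphism fixes the hub and acts on the rim 4-cycle, so Aut(G) ≅ Aut(C_4) = D_4 of order 8.

8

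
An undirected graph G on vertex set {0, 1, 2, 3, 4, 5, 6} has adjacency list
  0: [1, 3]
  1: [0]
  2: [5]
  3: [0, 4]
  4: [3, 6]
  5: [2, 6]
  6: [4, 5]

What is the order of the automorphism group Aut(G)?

The degree sequence is [2, 1, 1, 2, 2, 2, 2]; the two degree-1 vertices 1 and 2 are the ends of a path, so G = P_7. The only nontrivial automorphism of a path is the end-to-end reflection, so Aut(G) ≅ Z_2.

2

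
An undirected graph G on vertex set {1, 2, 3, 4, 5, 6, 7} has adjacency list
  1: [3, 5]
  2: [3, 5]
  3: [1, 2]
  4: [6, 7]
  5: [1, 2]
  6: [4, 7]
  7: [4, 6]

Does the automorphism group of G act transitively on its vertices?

G has two connected components, {1, 2, 3, 5} and {4, 6, 7}; each is 2-regular, so G = C_4 ⊔ C_3. The orbit of 1 under Aut(G) is {1, 2, 3, 5}, which does not contain 4, so G is not vertex-transitive.

No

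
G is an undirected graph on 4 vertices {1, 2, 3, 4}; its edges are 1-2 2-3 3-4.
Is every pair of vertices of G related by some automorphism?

No

Automorphisms preserve degree, but G has vertices of degree 1 and vertices of degree 2; no automorphism maps one to the other, so G is not vertex-transitive.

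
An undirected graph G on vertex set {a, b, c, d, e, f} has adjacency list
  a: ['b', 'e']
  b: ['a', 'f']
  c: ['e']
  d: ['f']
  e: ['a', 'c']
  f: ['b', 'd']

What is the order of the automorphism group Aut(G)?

The degree sequence is [2, 2, 1, 1, 2, 2]; the two degree-1 vertices c and d are the ends of a path, so G = P_6. The only nontrivial automorphism of a path is the end-to-end reflection, so Aut(G) ≅ Z_2.

2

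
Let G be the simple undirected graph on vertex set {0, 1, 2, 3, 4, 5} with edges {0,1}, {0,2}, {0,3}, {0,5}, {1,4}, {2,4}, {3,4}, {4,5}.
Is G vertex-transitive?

Automorphisms preserve degree, but G has vertices of degree 2 and vertices of degree 4; no automorphism maps one to the other, so G is not vertex-transitive.

No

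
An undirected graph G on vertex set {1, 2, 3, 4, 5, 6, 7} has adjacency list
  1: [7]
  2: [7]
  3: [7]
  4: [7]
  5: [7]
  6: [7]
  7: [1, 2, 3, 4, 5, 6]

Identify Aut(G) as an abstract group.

Vertex 7 has degree 6 and every other vertex has degree 1, so G is the star K_{1,6} with centre 7. Any automorphism fixes the centre and permutes the 6 leaves freely, so Aut(G) ≅ S_6 of order 6! = 720.

S_6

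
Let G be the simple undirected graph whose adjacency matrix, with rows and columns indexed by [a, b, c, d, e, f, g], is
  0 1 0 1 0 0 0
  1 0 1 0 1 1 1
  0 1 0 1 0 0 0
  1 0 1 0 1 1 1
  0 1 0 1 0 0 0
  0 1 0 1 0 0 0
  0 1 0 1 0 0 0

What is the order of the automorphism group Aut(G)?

240

The vertices split by degree into {b, d} (degree 5) and {a, c, e, f, g} (degree 2); every edge runs between the two parts, so G is the complete bipartite graph K_{2,5}. The parts have unequal sizes, so no automorphism swaps them; each part is permuted independently, giving S_2 × S_5 of order 2!·5! = 240.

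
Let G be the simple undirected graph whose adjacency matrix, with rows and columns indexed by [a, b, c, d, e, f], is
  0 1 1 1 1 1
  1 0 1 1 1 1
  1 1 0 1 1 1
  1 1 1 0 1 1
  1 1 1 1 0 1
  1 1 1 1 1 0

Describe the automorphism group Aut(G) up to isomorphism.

Every vertex has degree 5, so G is the complete graph K_6. Any permutation of the 6 vertices preserves K_6, so Aut(K_6) = S_6 of order 6! = 720.

the symmetric group on 6 letters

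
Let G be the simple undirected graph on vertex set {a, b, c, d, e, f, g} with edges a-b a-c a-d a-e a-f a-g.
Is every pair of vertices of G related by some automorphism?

Vertex a is the only vertex of degree 6, so every automorphism fixes it; G is not vertex-transitive.

No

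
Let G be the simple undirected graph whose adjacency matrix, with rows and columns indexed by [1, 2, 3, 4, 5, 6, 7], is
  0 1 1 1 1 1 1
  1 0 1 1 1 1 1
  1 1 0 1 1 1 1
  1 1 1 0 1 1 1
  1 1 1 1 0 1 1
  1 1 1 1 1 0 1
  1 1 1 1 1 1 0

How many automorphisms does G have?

5040

All 7 vertices are pairwise adjacent: G = K_7. Every bijection on the vertex set is an automorphism of K_7; hence Aut(K_7) ≅ S_7, order 5040.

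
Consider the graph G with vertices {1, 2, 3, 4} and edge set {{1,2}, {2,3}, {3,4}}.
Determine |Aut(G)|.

The degree sequence is [1, 2, 2, 1]; the two degree-1 vertices 1 and 4 are the ends of a path, so G = P_4. The only nontrivial automorphism of a path is the end-to-end reflection, so Aut(G) ≅ Z_2.

2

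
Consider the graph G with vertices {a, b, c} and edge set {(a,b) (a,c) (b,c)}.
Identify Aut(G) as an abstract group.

All 3 vertices are pairwise adjacent: G = K_3. Any permutation of the 3 vertices preserves K_3, so Aut(K_3) = S_3 of order 3! = 6.

the symmetric group on 3 letters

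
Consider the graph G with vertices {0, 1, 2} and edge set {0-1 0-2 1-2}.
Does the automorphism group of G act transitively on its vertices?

Every vertex has degree 2, so G is the complete graph K_3. Any permutation of the 3 vertices preserves K_3, so Aut(K_3) = S_3 of order 3! = 6. Under this action every vertex can be carried to every other, so G is vertex-transitive.

Yes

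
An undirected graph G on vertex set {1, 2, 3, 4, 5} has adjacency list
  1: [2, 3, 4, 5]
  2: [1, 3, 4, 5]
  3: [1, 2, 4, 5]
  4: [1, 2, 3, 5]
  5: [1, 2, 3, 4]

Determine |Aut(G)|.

120

All 5 vertices are pairwise adjacent: G = K_5. Every bijection on the vertex set is an automorphism of K_5; hence Aut(K_5) ≅ S_5, order 120.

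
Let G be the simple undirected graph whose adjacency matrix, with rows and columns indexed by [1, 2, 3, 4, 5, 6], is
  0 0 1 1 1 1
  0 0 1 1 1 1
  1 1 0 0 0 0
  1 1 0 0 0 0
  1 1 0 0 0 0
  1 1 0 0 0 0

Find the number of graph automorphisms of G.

48

The vertices split by degree into {1, 2} (degree 4) and {3, 4, 5, 6} (degree 2); every edge runs between the two parts, so G is the complete bipartite graph K_{2,4}. The parts have unequal sizes, so no automorphism swaps them; each part is permuted independently, giving S_2 × S_4 of order 2!·4! = 48.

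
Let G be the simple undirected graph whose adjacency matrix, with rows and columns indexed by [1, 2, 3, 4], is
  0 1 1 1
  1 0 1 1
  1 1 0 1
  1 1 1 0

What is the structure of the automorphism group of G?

the symmetric group on 4 letters

Every vertex has degree 3, so G is the complete graph K_4. Every bijection on the vertex set is an automorphism of K_4; hence Aut(K_4) ≅ S_4, order 24.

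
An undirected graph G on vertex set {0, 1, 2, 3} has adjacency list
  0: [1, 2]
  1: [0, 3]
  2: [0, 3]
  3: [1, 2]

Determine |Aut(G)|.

8

G is 2-regular and bipartite on 2^2 = 4 vertices with girth 4; it is the hypercube graph Q_2. The symmetry group of the 2-cube is the hyperoctahedral group B_2 = Z_2 ≀ S_2, of order 2^2·2! = 8.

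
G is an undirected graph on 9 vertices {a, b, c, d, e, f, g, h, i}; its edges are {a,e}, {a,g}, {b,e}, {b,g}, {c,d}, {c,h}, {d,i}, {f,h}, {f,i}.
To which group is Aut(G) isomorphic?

D_4 × D_5

G has two connected components, {c, d, f, h, i} and {a, b, e, g}; each is 2-regular, so G = C_5 ⊔ C_4. The components are non-isomorphic (different sizes), so Aut(G) = Aut(C_4) × Aut(C_5) = D_4 × D_5 of order 8·10 = 80.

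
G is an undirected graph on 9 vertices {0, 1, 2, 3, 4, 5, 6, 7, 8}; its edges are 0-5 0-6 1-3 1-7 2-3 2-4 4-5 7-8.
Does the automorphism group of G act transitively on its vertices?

No

Automorphisms preserve degree, but G has vertices of degree 1 and vertices of degree 2; no automorphism maps one to the other, so G is not vertex-transitive.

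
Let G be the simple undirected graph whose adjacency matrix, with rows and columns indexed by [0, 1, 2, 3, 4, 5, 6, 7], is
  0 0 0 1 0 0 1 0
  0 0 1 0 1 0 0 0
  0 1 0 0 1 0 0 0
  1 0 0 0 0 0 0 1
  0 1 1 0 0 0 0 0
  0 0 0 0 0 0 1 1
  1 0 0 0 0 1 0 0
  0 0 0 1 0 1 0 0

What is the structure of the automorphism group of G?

D_5 × D_3

G has two connected components, {0, 3, 5, 6, 7} and {1, 2, 4}; each is 2-regular, so G = C_5 ⊔ C_3. The components are non-isomorphic (different sizes), so Aut(G) = Aut(C_5) × Aut(C_3) = D_5 × D_3 of order 10·6 = 60.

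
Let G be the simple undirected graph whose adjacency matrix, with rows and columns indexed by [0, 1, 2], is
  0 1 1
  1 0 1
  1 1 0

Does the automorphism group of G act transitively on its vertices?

Yes

Every vertex has degree 2, so G is the complete graph K_3. Any permutation of the 3 vertices preserves K_3, so Aut(K_3) = S_3 of order 3! = 6. This group acts transitively on the 3 vertices.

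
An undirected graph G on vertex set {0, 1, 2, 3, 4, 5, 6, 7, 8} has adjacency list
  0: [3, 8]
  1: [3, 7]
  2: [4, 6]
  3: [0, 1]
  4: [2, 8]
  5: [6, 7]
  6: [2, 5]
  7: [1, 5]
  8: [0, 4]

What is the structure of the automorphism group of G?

Every vertex has degree 2 and the graph is connected, so G is the 9-cycle C_9. The automorphisms of the 9-cycle are exactly the symmetries of a regular 9-gon: the dihedral group D_9, |D_9| = 18.

the dihedral group of order 18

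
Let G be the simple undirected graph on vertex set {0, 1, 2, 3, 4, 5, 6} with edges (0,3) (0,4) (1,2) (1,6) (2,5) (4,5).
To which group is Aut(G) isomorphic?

the cyclic group of order 2

The degree sequence is [2, 2, 2, 1, 2, 2, 1]; the two degree-1 vertices 3 and 6 are the ends of a path, so G = P_7. A path has exactly one nontrivial symmetry — reversal — giving Aut(G) of order 2.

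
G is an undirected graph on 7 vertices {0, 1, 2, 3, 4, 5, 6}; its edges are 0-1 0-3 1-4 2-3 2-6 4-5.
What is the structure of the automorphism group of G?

The degree sequence is [2, 2, 2, 2, 2, 1, 1]; the two degree-1 vertices 5 and 6 are the ends of a path, so G = P_7. A path has exactly one nontrivial symmetry — reversal — giving Aut(G) of order 2.

Z_2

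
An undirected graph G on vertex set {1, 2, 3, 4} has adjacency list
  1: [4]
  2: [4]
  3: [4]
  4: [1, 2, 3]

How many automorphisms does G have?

6

Vertex 4 has degree 3 and every other vertex has degree 1, so G is the star K_{1,3} with centre 4. The 3 leaves are pairwise interchangeable while the centre is fixed, giving Aut(G) = S_3.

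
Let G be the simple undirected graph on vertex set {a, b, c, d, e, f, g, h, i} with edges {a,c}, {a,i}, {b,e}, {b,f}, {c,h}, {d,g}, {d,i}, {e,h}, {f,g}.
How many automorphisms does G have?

Every vertex has degree 2 and the graph is connected, so G is the 9-cycle C_9. The automorphisms of the 9-cycle are exactly the symmetries of a regular 9-gon: the dihedral group D_9, |D_9| = 18.

18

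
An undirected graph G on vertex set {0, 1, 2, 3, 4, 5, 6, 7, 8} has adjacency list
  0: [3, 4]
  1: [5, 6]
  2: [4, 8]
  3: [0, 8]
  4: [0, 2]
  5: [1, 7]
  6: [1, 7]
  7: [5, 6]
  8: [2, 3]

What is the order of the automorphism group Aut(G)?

G has two connected components, {0, 2, 3, 4, 8} and {1, 5, 6, 7}; each is 2-regular, so G = C_5 ⊔ C_4. No automorphism exchanges components of different sizes, hence Aut(G) is the direct product D_4 × D_5, order 80.

80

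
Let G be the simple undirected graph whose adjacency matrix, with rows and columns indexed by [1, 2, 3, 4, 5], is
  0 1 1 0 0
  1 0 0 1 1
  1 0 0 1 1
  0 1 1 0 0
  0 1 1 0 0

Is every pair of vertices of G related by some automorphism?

No

Automorphisms preserve degree, but G has vertices of degree 2 and vertices of degree 3; no automorphism maps one to the other, so G is not vertex-transitive.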